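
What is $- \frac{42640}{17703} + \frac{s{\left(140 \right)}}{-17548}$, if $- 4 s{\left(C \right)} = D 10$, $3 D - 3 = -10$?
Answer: $- \frac{1496699975}{621304488} \approx -2.409$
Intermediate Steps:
$D = - \frac{7}{3}$ ($D = 1 + \frac{1}{3} \left(-10\right) = 1 - \frac{10}{3} = - \frac{7}{3} \approx -2.3333$)
$s{\left(C \right)} = \frac{35}{6}$ ($s{\left(C \right)} = - \frac{\left(- \frac{7}{3}\right) 10}{4} = \left(- \frac{1}{4}\right) \left(- \frac{70}{3}\right) = \frac{35}{6}$)
$- \frac{42640}{17703} + \frac{s{\left(140 \right)}}{-17548} = - \frac{42640}{17703} + \frac{35}{6 \left(-17548\right)} = \left(-42640\right) \frac{1}{17703} + \frac{35}{6} \left(- \frac{1}{17548}\right) = - \frac{42640}{17703} - \frac{35}{105288} = - \frac{1496699975}{621304488}$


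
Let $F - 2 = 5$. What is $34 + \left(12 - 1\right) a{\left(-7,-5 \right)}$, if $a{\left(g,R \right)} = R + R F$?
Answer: $-406$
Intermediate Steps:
$F = 7$ ($F = 2 + 5 = 7$)
$a{\left(g,R \right)} = 8 R$ ($a{\left(g,R \right)} = R + R 7 = R + 7 R = 8 R$)
$34 + \left(12 - 1\right) a{\left(-7,-5 \right)} = 34 + \left(12 - 1\right) 8 \left(-5\right) = 34 + \left(12 - 1\right) \left(-40\right) = 34 + 11 \left(-40\right) = 34 - 440 = -406$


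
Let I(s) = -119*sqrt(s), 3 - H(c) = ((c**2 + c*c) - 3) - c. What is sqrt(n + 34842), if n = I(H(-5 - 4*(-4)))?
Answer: sqrt(34842 - 1785*I) ≈ 186.72 - 4.7798*I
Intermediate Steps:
H(c) = 6 + c - 2*c**2 (H(c) = 3 - (((c**2 + c*c) - 3) - c) = 3 - (((c**2 + c**2) - 3) - c) = 3 - ((2*c**2 - 3) - c) = 3 - ((-3 + 2*c**2) - c) = 3 - (-3 - c + 2*c**2) = 3 + (3 + c - 2*c**2) = 6 + c - 2*c**2)
n = -1785*I (n = -119*sqrt(6 + (-5 - 4*(-4)) - 2*(-5 - 4*(-4))**2) = -119*sqrt(6 + (-5 + 16) - 2*(-5 + 16)**2) = -119*sqrt(6 + 11 - 2*11**2) = -119*sqrt(6 + 11 - 2*121) = -119*sqrt(6 + 11 - 242) = -1785*I ≈ -1785.0*I)
sqrt(n + 34842) = sqrt(-1785*I + 34842) = sqrt(34842 - 1785*I)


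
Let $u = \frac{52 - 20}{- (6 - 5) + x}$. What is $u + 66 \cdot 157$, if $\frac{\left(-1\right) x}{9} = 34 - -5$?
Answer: $\frac{113981}{11} \approx 10362.0$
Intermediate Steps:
$x = -351$ ($x = - 9 \left(34 - -5\right) = - 9 \left(34 + 5\right) = \left(-9\right) 39 = -351$)
$u = - \frac{1}{11}$ ($u = \frac{52 - 20}{- (6 - 5) - 351} = \frac{32}{\left(-1\right) 1 - 351} = \frac{32}{-1 - 351} = \frac{32}{-352} = 32 \left(- \frac{1}{352}\right) = - \frac{1}{11} \approx -0.090909$)
$u + 66 \cdot 157 = - \frac{1}{11} + 66 \cdot 157 = - \frac{1}{11} + 10362 = \frac{113981}{11}$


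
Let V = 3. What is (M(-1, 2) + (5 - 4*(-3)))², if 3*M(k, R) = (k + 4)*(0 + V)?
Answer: 400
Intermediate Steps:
M(k, R) = 4 + k (M(k, R) = ((k + 4)*(0 + 3))/3 = ((4 + k)*3)/3 = (12 + 3*k)/3 = 4 + k)
(M(-1, 2) + (5 - 4*(-3)))² = ((4 - 1) + (5 - 4*(-3)))² = (3 + (5 + 12))² = (3 + 17)² = 20² = 400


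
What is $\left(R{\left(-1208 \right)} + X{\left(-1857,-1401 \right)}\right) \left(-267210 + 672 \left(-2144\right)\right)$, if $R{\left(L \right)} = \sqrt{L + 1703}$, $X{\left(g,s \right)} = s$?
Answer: $2392877178 - 5123934 \sqrt{55} \approx 2.3549 \cdot 10^{9}$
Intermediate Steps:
$R{\left(L \right)} = \sqrt{1703 + L}$
$\left(R{\left(-1208 \right)} + X{\left(-1857,-1401 \right)}\right) \left(-267210 + 672 \left(-2144\right)\right) = \left(\sqrt{1703 - 1208} - 1401\right) \left(-267210 + 672 \left(-2144\right)\right) = \left(\sqrt{495} - 1401\right) \left(-267210 - 1440768\right) = \left(3 \sqrt{55} - 1401\right) \left(-1707978\right) = \left(-1401 + 3 \sqrt{55}\right) \left(-1707978\right) = 2392877178 - 5123934 \sqrt{55}$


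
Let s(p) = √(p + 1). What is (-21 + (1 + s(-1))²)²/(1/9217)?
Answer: 3686800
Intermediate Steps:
s(p) = √(1 + p)
(-21 + (1 + s(-1))²)²/(1/9217) = (-21 + (1 + √(1 - 1))²)²/(1/9217) = (-21 + (1 + √0)²)²/(1/9217) = (-21 + (1 + 0)²)²*9217 = (-21 + 1²)²*9217 = (-21 + 1)²*9217 = (-20)²*9217 = 400*9217 = 3686800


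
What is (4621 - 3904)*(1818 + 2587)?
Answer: 3158385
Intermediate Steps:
(4621 - 3904)*(1818 + 2587) = 717*4405 = 3158385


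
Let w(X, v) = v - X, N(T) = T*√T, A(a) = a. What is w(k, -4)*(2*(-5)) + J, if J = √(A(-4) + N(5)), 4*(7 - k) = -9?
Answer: 265/2 + √(-4 + 5*√5) ≈ 135.18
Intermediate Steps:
k = 37/4 (k = 7 - ¼*(-9) = 7 + 9/4 = 37/4 ≈ 9.2500)
N(T) = T^(3/2)
J = √(-4 + 5*√5) (J = √(-4 + 5^(3/2)) = √(-4 + 5*√5) ≈ 2.6796)
w(k, -4)*(2*(-5)) + J = (-4 - 1*37/4)*(2*(-5)) + √(-4 + 5*√5) = (-4 - 37/4)*(-10) + √(-4 + 5*√5) = -53/4*(-10) + √(-4 + 5*√5) = 265/2 + √(-4 + 5*√5)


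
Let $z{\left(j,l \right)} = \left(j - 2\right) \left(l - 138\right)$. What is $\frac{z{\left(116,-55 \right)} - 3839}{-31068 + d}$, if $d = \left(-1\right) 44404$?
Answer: $\frac{25841}{75472} \approx 0.34239$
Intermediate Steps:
$d = -44404$
$z{\left(j,l \right)} = \left(-138 + l\right) \left(-2 + j\right)$ ($z{\left(j,l \right)} = \left(-2 + j\right) \left(-138 + l\right) = \left(-138 + l\right) \left(-2 + j\right)$)
$\frac{z{\left(116,-55 \right)} - 3839}{-31068 + d} = \frac{\left(276 - 16008 - -110 + 116 \left(-55\right)\right) - 3839}{-31068 - 44404} = \frac{\left(276 - 16008 + 110 - 6380\right) - 3839}{-75472} = \left(-22002 - 3839\right) \left(- \frac{1}{75472}\right) = \left(-25841\right) \left(- \frac{1}{75472}\right) = \frac{25841}{75472}$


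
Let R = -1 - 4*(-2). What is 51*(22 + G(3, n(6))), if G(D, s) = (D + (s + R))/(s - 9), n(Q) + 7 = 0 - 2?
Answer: 6715/6 ≈ 1119.2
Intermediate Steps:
R = 7 (R = -1 + 8 = 7)
n(Q) = -9 (n(Q) = -7 + (0 - 2) = -7 - 2 = -9)
G(D, s) = (7 + D + s)/(-9 + s) (G(D, s) = (D + (s + 7))/(s - 9) = (D + (7 + s))/(-9 + s) = (7 + D + s)/(-9 + s))
51*(22 + G(3, n(6))) = 51*(22 + (7 + 3 - 9)/(-9 - 9)) = 51*(22 + 1/(-18)) = 51*(22 - 1/18*1) = 51*(22 - 1/18) = 51*(395/18) = 6715/6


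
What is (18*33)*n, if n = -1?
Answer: -594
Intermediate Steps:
(18*33)*n = (18*33)*(-1) = 594*(-1) = -594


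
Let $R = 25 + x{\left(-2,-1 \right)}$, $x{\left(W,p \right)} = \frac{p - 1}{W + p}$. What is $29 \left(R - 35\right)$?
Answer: $- \frac{812}{3} \approx -270.67$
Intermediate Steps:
$x{\left(W,p \right)} = \frac{-1 + p}{W + p}$
$R = \frac{77}{3}$ ($R = 25 + \frac{-1 - 1}{-2 - 1} = 25 + \frac{1}{-3} \left(-2\right) = 25 - - \frac{2}{3} = 25 + \frac{2}{3} = \frac{77}{3} \approx 25.667$)
$29 \left(R - 35\right) = 29 \left(\frac{77}{3} - 35\right) = 29 \left(- \frac{28}{3}\right) = - \frac{812}{3}$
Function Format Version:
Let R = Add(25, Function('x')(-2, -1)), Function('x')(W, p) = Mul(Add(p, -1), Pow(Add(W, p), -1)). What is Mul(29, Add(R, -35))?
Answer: Rational(-812, 3) ≈ -270.67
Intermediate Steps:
Function('x')(W, p) = Mul(Pow(Add(W, p), -1), Add(-1, p)) (Function('x')(W, p) = Mul(Add(-1, p), Pow(Add(W, p), -1)) = Mul(Pow(Add(W, p), -1), Add(-1, p)))
R = Rational(77, 3) (R = Add(25, Mul(Pow(Add(-2, -1), -1), Add(-1, -1))) = Add(25, Mul(Pow(-3, -1), -2)) = Add(25, Mul(Rational(-1, 3), -2)) = Add(25, Rational(2, 3)) = Rational(77, 3) ≈ 25.667)
Mul(29, Add(R, -35)) = Mul(29, Add(Rational(77, 3), -35)) = Mul(29, Rational(-28, 3)) = Rational(-812, 3)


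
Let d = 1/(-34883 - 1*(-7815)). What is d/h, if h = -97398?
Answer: 1/2636369064 ≈ 3.7931e-10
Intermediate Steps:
d = -1/27068 (d = 1/(-34883 + 7815) = 1/(-27068) = -1/27068 ≈ -3.6944e-5)
d/h = -1/27068/(-97398) = -1/27068*(-1/97398) = 1/2636369064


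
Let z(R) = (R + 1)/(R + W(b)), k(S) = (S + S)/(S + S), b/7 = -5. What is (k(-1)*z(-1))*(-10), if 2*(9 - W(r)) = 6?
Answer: 0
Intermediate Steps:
b = -35 (b = 7*(-5) = -35)
W(r) = 6 (W(r) = 9 - 1/2*6 = 9 - 3 = 6)
k(S) = 1 (k(S) = (2*S)/((2*S)) = (2*S)*(1/(2*S)) = 1)
z(R) = (1 + R)/(6 + R) (z(R) = (R + 1)/(R + 6) = (1 + R)/(6 + R))
(k(-1)*z(-1))*(-10) = (1*((1 - 1)/(6 - 1)))*(-10) = (1*(0/5))*(-10) = (1*((1/5)*0))*(-10) = (1*0)*(-10) = 0*(-10) = 0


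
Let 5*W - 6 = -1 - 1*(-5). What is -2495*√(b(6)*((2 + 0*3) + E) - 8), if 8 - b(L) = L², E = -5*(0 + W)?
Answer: -14970*√6 ≈ -36669.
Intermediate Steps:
W = 2 (W = 6/5 + (-1 - 1*(-5))/5 = 6/5 + (-1 + 5)/5 = 6/5 + (⅕)*4 = 6/5 + ⅘ = 2)
E = -10 (E = -5*(0 + 2) = -5*2 = -10)
b(L) = 8 - L²
-2495*√(b(6)*((2 + 0*3) + E) - 8) = -2495*√((8 - 1*6²)*((2 + 0*3) - 10) - 8) = -2495*√((8 - 1*36)*((2 + 0) - 10) - 8) = -2495*√((8 - 36)*(2 - 10) - 8) = -2495*√(-28*(-8) - 8) = -2495*√(224 - 8) = -14970*√6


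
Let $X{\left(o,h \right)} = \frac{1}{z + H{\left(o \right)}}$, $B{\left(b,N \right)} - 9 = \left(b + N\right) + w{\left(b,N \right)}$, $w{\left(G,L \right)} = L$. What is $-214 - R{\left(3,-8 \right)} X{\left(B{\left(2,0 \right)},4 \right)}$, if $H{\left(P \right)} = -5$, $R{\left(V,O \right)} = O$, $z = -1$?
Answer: $- \frac{646}{3} \approx -215.33$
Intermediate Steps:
$B{\left(b,N \right)} = 9 + b + 2 N$ ($B{\left(b,N \right)} = 9 + \left(\left(b + N\right) + N\right) = 9 + \left(\left(N + b\right) + N\right) = 9 + \left(b + 2 N\right) = 9 + b + 2 N$)
$X{\left(o,h \right)} = - \frac{1}{6}$ ($X{\left(o,h \right)} = \frac{1}{-1 - 5} = \frac{1}{-6} = - \frac{1}{6}$)
$-214 - R{\left(3,-8 \right)} X{\left(B{\left(2,0 \right)},4 \right)} = -214 - \left(-8\right) \left(- \frac{1}{6}\right) = -214 - \frac{4}{3} = - \frac{646}{3}$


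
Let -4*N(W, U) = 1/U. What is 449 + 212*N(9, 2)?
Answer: 845/2 ≈ 422.50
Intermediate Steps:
N(W, U) = -1/(4*U)
449 + 212*N(9, 2) = 449 + 212*(-¼/2) = 449 + 212*(-¼*½) = 449 + 212*(-⅛) = 449 - 53/2 = 845/2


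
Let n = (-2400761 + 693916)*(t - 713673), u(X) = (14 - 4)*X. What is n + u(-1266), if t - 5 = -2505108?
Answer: 5493951709060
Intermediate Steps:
t = -2505103 (t = 5 - 2505108 = -2505103)
u(X) = 10*X
n = 5493951721720 (n = (-2400761 + 693916)*(-2505103 - 713673) = -1706845*(-3218776) = 5493951721720)
n + u(-1266) = 5493951721720 + 10*(-1266) = 5493951721720 - 12660 = 5493951709060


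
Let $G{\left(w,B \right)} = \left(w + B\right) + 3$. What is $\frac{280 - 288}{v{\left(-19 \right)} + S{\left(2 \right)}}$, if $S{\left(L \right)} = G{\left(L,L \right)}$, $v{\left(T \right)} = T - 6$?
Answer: $\frac{4}{9} \approx 0.44444$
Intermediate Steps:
$v{\left(T \right)} = -6 + T$
$G{\left(w,B \right)} = 3 + B + w$ ($G{\left(w,B \right)} = \left(B + w\right) + 3 = 3 + B + w$)
$S{\left(L \right)} = 3 + 2 L$ ($S{\left(L \right)} = 3 + L + L = 3 + 2 L$)
$\frac{280 - 288}{v{\left(-19 \right)} + S{\left(2 \right)}} = \frac{280 - 288}{\left(-6 - 19\right) + \left(3 + 2 \cdot 2\right)} = - \frac{8}{-25 + \left(3 + 4\right)} = - \frac{8}{-25 + 7} = - \frac{8}{-18} = \left(-8\right) \left(- \frac{1}{18}\right) = \frac{4}{9}$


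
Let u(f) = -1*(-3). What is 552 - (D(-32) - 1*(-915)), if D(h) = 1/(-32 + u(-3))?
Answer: -10526/29 ≈ -362.97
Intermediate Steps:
u(f) = 3
D(h) = -1/29 (D(h) = 1/(-32 + 3) = 1/(-29) = -1/29)
552 - (D(-32) - 1*(-915)) = 552 - (-1/29 - 1*(-915)) = 552 - (-1/29 + 915) = 552 - 1*26534/29 = 552 - 26534/29 = -10526/29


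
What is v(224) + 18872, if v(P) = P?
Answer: 19096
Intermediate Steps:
v(224) + 18872 = 224 + 18872 = 19096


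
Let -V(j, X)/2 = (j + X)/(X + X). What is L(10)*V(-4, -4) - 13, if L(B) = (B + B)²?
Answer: -813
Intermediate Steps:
V(j, X) = -(X + j)/X (V(j, X) = -2*(j + X)/(X + X) = -2*(X + j)/(2*X) = -2*(X + j)*1/(2*X) = -(X + j)/X)
L(B) = 4*B² (L(B) = (2*B)² = 4*B²)
L(10)*V(-4, -4) - 13 = (4*10²)*((-1*(-4) - 1*(-4))/(-4)) - 13 = (4*100)*(-(4 + 4)/4) - 13 = 400*(-¼*8) - 13 = 400*(-2) - 13 = -800 - 13 = -813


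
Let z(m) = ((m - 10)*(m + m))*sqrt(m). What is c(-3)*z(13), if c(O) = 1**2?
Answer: 78*sqrt(13) ≈ 281.23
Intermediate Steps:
c(O) = 1
z(m) = 2*m**(3/2)*(-10 + m) (z(m) = ((-10 + m)*(2*m))*sqrt(m) = (2*m*(-10 + m))*sqrt(m) = 2*m**(3/2)*(-10 + m))
c(-3)*z(13) = 1*(2*13**(3/2)*(-10 + 13)) = 1*(2*(13*sqrt(13))*3) = 1*(78*sqrt(13)) = 78*sqrt(13)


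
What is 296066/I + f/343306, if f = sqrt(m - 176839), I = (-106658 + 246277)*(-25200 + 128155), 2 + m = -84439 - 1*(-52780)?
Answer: 296066/14374474145 + 5*I*sqrt(2085)/171653 ≈ 2.0597e-5 + 0.0013301*I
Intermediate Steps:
m = -31661 (m = -2 + (-84439 - 1*(-52780)) = -2 + (-84439 + 52780) = -2 - 31659 = -31661)
I = 14374474145 (I = 139619*102955 = 14374474145)
f = 10*I*sqrt(2085) (f = sqrt(-31661 - 176839) = sqrt(-208500) = 10*I*sqrt(2085) ≈ 456.62*I)
296066/I + f/343306 = 296066/14374474145 + (10*I*sqrt(2085))/343306 = 296066*(1/14374474145) + (10*I*sqrt(2085))*(1/343306) = 296066/14374474145 + 5*I*sqrt(2085)/171653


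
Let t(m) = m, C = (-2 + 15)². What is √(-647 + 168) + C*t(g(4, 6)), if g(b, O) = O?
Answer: 1014 + I*√479 ≈ 1014.0 + 21.886*I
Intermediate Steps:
C = 169 (C = 13² = 169)
√(-647 + 168) + C*t(g(4, 6)) = √(-647 + 168) + 169*6 = √(-479) + 1014 = I*√479 + 1014 = 1014 + I*√479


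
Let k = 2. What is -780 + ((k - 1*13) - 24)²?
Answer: 445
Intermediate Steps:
-780 + ((k - 1*13) - 24)² = -780 + ((2 - 1*13) - 24)² = -780 + ((2 - 13) - 24)² = -780 + (-11 - 24)² = -780 + (-35)² = -780 + 1225 = 445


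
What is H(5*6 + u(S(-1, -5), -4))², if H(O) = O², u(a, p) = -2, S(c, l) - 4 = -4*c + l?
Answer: 614656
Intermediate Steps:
S(c, l) = 4 + l - 4*c (S(c, l) = 4 + (-4*c + l) = 4 + (l - 4*c) = 4 + l - 4*c)
H(5*6 + u(S(-1, -5), -4))² = ((5*6 - 2)²)² = ((30 - 2)²)² = (28²)² = 784² = 614656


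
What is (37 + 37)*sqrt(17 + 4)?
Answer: 74*sqrt(21) ≈ 339.11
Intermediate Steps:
(37 + 37)*sqrt(17 + 4) = 74*sqrt(21)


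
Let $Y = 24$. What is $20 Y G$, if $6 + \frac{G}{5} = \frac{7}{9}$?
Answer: $- \frac{37600}{3} \approx -12533.0$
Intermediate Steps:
$G = - \frac{235}{9}$ ($G = -30 + 5 \cdot \frac{7}{9} = -30 + \frac{35}{9} = - \frac{235}{9} \approx -26.111$)
$20 Y G = 20 \cdot 24 \left(- \frac{235}{9}\right) = 480 \left(- \frac{235}{9}\right) = - \frac{37600}{3}$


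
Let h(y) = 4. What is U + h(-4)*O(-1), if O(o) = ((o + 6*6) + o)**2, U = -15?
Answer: 4609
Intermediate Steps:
O(o) = (36 + 2*o)**2 (O(o) = ((o + 36) + o)**2 = ((36 + o) + o)**2 = (36 + 2*o)**2)
U + h(-4)*O(-1) = -15 + 4*(4*(18 - 1)**2) = -15 + 4*(4*17**2) = -15 + 4*(4*289) = -15 + 4*1156 = -15 + 4624 = 4609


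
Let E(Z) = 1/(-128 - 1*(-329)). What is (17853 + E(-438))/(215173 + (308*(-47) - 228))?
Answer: 188866/2120751 ≈ 0.089056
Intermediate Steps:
E(Z) = 1/201 (E(Z) = 1/(-128 + 329) = 1/201)
(17853 + E(-438))/(215173 + (308*(-47) - 228)) = (17853 + 1/201)/(215173 + (308*(-47) - 228)) = 3588454/(201*(215173 + (-14476 - 228))) = 3588454/(201*(215173 - 14704)) = (3588454/201)/200469 = (3588454/201)*(1/200469) = 188866/2120751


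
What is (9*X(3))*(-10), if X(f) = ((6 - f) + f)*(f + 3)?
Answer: -3240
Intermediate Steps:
X(f) = 18 + 6*f (X(f) = 6*(3 + f) = 18 + 6*f)
(9*X(3))*(-10) = (9*(18 + 6*3))*(-10) = (9*(18 + 18))*(-10) = (9*36)*(-10) = 324*(-10) = -3240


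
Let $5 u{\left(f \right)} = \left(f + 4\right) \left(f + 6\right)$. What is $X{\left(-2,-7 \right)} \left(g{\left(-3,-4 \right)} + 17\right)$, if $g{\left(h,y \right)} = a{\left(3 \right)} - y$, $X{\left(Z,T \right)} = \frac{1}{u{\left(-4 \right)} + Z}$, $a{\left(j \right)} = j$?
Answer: $-12$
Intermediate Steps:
$u{\left(f \right)} = \frac{\left(4 + f\right) \left(6 + f\right)}{5}$ ($u{\left(f \right)} = \frac{\left(f + 4\right) \left(f + 6\right)}{5} = \frac{\left(4 + f\right) \left(6 + f\right)}{5}$)
$X{\left(Z,T \right)} = \frac{1}{Z}$ ($X{\left(Z,T \right)} = \frac{1}{\left(\frac{24}{5} + 2 \left(-4\right) + \frac{\left(-4\right)^{2}}{5}\right) + Z} = \frac{1}{\left(\frac{24}{5} - 8 + \frac{1}{5} \cdot 16\right) + Z} = \frac{1}{\left(\frac{24}{5} - 8 + \frac{16}{5}\right) + Z} = \frac{1}{0 + Z} = \frac{1}{Z}$)
$g{\left(h,y \right)} = 3 - y$
$X{\left(-2,-7 \right)} \left(g{\left(-3,-4 \right)} + 17\right) = \frac{\left(3 - -4\right) + 17}{-2} = - \frac{\left(3 + 4\right) + 17}{2} = - \frac{7 + 17}{2} = \left(- \frac{1}{2}\right) 24 = -12$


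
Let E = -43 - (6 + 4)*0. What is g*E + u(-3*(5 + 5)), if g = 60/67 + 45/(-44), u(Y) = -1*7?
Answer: -4511/2948 ≈ -1.5302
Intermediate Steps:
u(Y) = -7
E = -43 (E = -43 - 10*0 = -43 - 1*0 = -43 + 0 = -43)
g = -375/2948 (g = 60*(1/67) + 45*(-1/44) = 60/67 - 45/44 = -375/2948 ≈ -0.12720)
g*E + u(-3*(5 + 5)) = -375/2948*(-43) - 7 = 16125/2948 - 7 = -4511/2948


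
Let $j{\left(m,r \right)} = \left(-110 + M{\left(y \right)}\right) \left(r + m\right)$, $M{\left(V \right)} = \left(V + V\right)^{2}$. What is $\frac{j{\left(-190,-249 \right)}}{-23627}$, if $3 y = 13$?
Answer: $- \frac{137846}{212643} \approx -0.64825$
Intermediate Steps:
$y = \frac{13}{3}$ ($y = \frac{1}{3} \cdot 13 = \frac{13}{3} \approx 4.3333$)
$M{\left(V \right)} = 4 V^{2}$ ($M{\left(V \right)} = \left(2 V\right)^{2} = 4 V^{2}$)
$j{\left(m,r \right)} = - \frac{314 m}{9} - \frac{314 r}{9}$ ($j{\left(m,r \right)} = \left(-110 + 4 \left(\frac{13}{3}\right)^{2}\right) \left(r + m\right) = \left(-110 + 4 \cdot \frac{169}{9}\right) \left(m + r\right) = \left(-110 + \frac{676}{9}\right) \left(m + r\right) = - \frac{314 \left(m + r\right)}{9} = - \frac{314 m}{9} - \frac{314 r}{9}$)
$\frac{j{\left(-190,-249 \right)}}{-23627} = \frac{\left(- \frac{314}{9}\right) \left(-190\right) - - \frac{26062}{3}}{-23627} = \left(\frac{59660}{9} + \frac{26062}{3}\right) \left(- \frac{1}{23627}\right) = \frac{137846}{9} \left(- \frac{1}{23627}\right) = - \frac{137846}{212643}$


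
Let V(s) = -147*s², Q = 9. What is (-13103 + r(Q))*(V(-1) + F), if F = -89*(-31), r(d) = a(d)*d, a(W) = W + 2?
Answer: -33966448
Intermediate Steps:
a(W) = 2 + W
r(d) = d*(2 + d) (r(d) = (2 + d)*d = d*(2 + d))
F = 2759
(-13103 + r(Q))*(V(-1) + F) = (-13103 + 9*(2 + 9))*(-147*(-1)² + 2759) = (-13103 + 9*11)*(-147*1 + 2759) = (-13103 + 99)*(-147 + 2759) = -13004*2612 = -33966448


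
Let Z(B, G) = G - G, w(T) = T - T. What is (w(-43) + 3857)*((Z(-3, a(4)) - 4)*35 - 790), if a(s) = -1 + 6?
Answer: -3587010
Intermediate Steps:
w(T) = 0
a(s) = 5
Z(B, G) = 0
(w(-43) + 3857)*((Z(-3, a(4)) - 4)*35 - 790) = (0 + 3857)*((0 - 4)*35 - 790) = 3857*(-4*35 - 790) = 3857*(-140 - 790) = 3857*(-930) = -3587010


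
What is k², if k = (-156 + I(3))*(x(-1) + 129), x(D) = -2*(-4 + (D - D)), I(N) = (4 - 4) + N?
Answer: 439363521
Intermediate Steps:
I(N) = N (I(N) = 0 + N = N)
x(D) = 8 (x(D) = -2*(-4 + 0) = -2*(-4) = 8)
k = -20961 (k = (-156 + 3)*(8 + 129) = -153*137 = -20961)
k² = (-20961)² = 439363521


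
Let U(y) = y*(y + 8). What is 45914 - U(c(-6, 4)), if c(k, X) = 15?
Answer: 45569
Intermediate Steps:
U(y) = y*(8 + y)
45914 - U(c(-6, 4)) = 45914 - 15*(8 + 15) = 45914 - 15*23 = 45914 - 1*345 = 45914 - 345 = 45569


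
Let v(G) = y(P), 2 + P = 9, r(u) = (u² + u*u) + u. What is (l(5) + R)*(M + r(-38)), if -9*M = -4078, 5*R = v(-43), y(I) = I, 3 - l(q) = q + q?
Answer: -832384/45 ≈ -18497.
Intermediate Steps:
r(u) = u + 2*u² (r(u) = (u² + u²) + u = 2*u² + u = u + 2*u²)
l(q) = 3 - 2*q (l(q) = 3 - (q + q) = 3 - 2*q)
P = 7 (P = -2 + 9 = 7)
v(G) = 7
R = 7/5 (R = (⅕)*7 = 7/5 ≈ 1.4000)
M = 4078/9 (M = -⅑*(-4078) = 4078/9 ≈ 453.11)
(l(5) + R)*(M + r(-38)) = ((3 - 2*5) + 7/5)*(4078/9 - 38*(1 + 2*(-38))) = ((3 - 10) + 7/5)*(4078/9 - 38*(1 - 76)) = (-7 + 7/5)*(4078/9 - 38*(-75)) = -28*(4078/9 + 2850)/5 = -28/5*29728/9 = -832384/45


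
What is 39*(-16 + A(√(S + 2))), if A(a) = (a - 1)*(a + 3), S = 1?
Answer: -624 + 78*√3 ≈ -488.90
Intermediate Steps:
A(a) = (-1 + a)*(3 + a)
39*(-16 + A(√(S + 2))) = 39*(-16 + (-3 + (√(1 + 2))² + 2*√(1 + 2))) = 39*(-16 + (-3 + (√3)² + 2*√3)) = 39*(-16 + (-3 + 3 + 2*√3)) = 39*(-16 + 2*√3) = -624 + 78*√3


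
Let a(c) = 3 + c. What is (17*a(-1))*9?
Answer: 306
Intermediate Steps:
(17*a(-1))*9 = (17*(3 - 1))*9 = (17*2)*9 = 34*9 = 306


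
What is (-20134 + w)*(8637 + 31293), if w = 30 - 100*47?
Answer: -990423720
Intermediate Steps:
w = -4670 (w = 30 - 4700 = -4670)
(-20134 + w)*(8637 + 31293) = (-20134 - 4670)*(8637 + 31293) = -24804*39930 = -990423720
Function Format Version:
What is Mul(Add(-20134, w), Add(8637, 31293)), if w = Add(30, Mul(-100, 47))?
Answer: -990423720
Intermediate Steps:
w = -4670 (w = Add(30, -4700) = -4670)
Mul(Add(-20134, w), Add(8637, 31293)) = Mul(Add(-20134, -4670), Add(8637, 31293)) = Mul(-24804, 39930) = -990423720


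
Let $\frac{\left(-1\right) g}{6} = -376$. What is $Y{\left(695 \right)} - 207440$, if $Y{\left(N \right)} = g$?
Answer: $-205184$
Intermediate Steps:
$g = 2256$ ($g = \left(-6\right) \left(-376\right) = 2256$)
$Y{\left(N \right)} = 2256$
$Y{\left(695 \right)} - 207440 = 2256 - 207440 = -205184$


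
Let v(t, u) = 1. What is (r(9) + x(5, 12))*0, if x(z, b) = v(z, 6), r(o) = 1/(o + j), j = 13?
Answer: 0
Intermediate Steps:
r(o) = 1/(13 + o) (r(o) = 1/(o + 13) = 1/(13 + o))
x(z, b) = 1
(r(9) + x(5, 12))*0 = (1/(13 + 9) + 1)*0 = (1/22 + 1)*0 = (23/22)*0 = 0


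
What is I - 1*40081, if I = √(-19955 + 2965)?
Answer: -40081 + I*√16990 ≈ -40081.0 + 130.35*I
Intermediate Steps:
I = I*√16990 (I = √(-16990) = I*√16990 ≈ 130.35*I)
I - 1*40081 = I*√16990 - 1*40081 = I*√16990 - 40081 = -40081 + I*√16990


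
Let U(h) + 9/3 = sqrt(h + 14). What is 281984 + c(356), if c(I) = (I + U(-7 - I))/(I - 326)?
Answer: 8459873/30 + I*sqrt(349)/30 ≈ 2.82e+5 + 0.62272*I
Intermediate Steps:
U(h) = -3 + sqrt(14 + h) (U(h) = -3 + sqrt(h + 14) = -3 + sqrt(14 + h))
c(I) = (-3 + I + sqrt(7 - I))/(-326 + I) (c(I) = (I + (-3 + sqrt(14 + (-7 - I))))/(I - 326) = (I + (-3 + sqrt(7 - I)))/(-326 + I) = (-3 + I + sqrt(7 - I))/(-326 + I))
281984 + c(356) = 281984 + (-3 + 356 + sqrt(7 - 1*356))/(-326 + 356) = 281984 + (-3 + 356 + sqrt(7 - 356))/30 = 281984 + (-3 + 356 + sqrt(-349))/30 = 281984 + (-3 + 356 + I*sqrt(349))/30 = 281984 + (353 + I*sqrt(349))/30 = 281984 + (353/30 + I*sqrt(349)/30) = 8459873/30 + I*sqrt(349)/30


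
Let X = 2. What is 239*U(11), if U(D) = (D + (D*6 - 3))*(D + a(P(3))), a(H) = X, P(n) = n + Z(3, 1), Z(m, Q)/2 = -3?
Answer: 229918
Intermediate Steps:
Z(m, Q) = -6 (Z(m, Q) = 2*(-3) = -6)
P(n) = -6 + n (P(n) = n - 6 = -6 + n)
a(H) = 2
U(D) = (-3 + 7*D)*(2 + D) (U(D) = (D + (D*6 - 3))*(D + 2) = (D + (6*D - 3))*(2 + D) = (D + (-3 + 6*D))*(2 + D) = (-3 + 7*D)*(2 + D))
239*U(11) = 239*(-6 + 7*11**2 + 11*11) = 239*(-6 + 7*121 + 121) = 239*(-6 + 847 + 121) = 239*962 = 229918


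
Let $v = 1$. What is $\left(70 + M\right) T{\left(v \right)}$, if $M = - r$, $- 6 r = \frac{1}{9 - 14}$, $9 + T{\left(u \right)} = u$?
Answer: $- \frac{8396}{15} \approx -559.73$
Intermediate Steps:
$T{\left(u \right)} = -9 + u$
$r = \frac{1}{30}$ ($r = - \frac{1}{6 \left(9 - 14\right)} = - \frac{1}{6 \left(-5\right)} = \left(- \frac{1}{6}\right) \left(- \frac{1}{5}\right) = \frac{1}{30} \approx 0.033333$)
$M = - \frac{1}{30}$ ($M = \left(-1\right) \frac{1}{30} = - \frac{1}{30} \approx -0.033333$)
$\left(70 + M\right) T{\left(v \right)} = \left(70 - \frac{1}{30}\right) \left(-9 + 1\right) = \frac{2099}{30} \left(-8\right) = - \frac{8396}{15}$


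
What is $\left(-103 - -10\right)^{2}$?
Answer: $8649$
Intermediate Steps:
$\left(-103 - -10\right)^{2} = \left(-103 + 10\right)^{2} = \left(-93\right)^{2} = 8649$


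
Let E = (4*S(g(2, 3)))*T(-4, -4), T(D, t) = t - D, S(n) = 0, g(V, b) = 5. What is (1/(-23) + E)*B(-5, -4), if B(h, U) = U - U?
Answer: 0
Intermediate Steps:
B(h, U) = 0
E = 0 (E = (4*0)*(-4 - 1*(-4)) = 0*(-4 + 4) = 0*0 = 0)
(1/(-23) + E)*B(-5, -4) = (1/(-23) + 0)*0 = (-1/23 + 0)*0 = -1/23*0 = 0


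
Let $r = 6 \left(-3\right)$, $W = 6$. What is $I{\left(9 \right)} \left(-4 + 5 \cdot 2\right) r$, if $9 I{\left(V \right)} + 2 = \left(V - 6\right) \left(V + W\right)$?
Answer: $-516$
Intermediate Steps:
$r = -18$
$I{\left(V \right)} = - \frac{2}{9} + \frac{\left(-6 + V\right) \left(6 + V\right)}{9}$ ($I{\left(V \right)} = - \frac{2}{9} + \frac{\left(V - 6\right) \left(V + 6\right)}{9} = - \frac{2}{9} + \frac{\left(-6 + V\right) \left(6 + V\right)}{9}$)
$I{\left(9 \right)} \left(-4 + 5 \cdot 2\right) r = \left(- \frac{38}{9} + \frac{9^{2}}{9}\right) \left(-4 + 5 \cdot 2\right) \left(-18\right) = \left(- \frac{38}{9} + \frac{1}{9} \cdot 81\right) \left(-4 + 10\right) \left(-18\right) = \left(- \frac{38}{9} + 9\right) 6 \left(-18\right) = \frac{43}{9} \cdot 6 \left(-18\right) = \frac{86}{3} \left(-18\right) = -516$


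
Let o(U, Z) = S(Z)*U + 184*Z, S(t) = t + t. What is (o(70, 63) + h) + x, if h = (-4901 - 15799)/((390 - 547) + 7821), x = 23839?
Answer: 84779741/1916 ≈ 44248.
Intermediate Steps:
h = -5175/1916 (h = -20700/(-157 + 7821) = -20700/7664 = -20700*1/7664 = -5175/1916 ≈ -2.7009)
S(t) = 2*t
o(U, Z) = 184*Z + 2*U*Z (o(U, Z) = (2*Z)*U + 184*Z = 2*U*Z + 184*Z = 184*Z + 2*U*Z)
(o(70, 63) + h) + x = (2*63*(92 + 70) - 5175/1916) + 23839 = (2*63*162 - 5175/1916) + 23839 = (20412 - 5175/1916) + 23839 = 39104217/1916 + 23839 = 84779741/1916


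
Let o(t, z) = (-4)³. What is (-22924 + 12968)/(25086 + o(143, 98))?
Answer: -4978/12511 ≈ -0.39789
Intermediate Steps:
o(t, z) = -64
(-22924 + 12968)/(25086 + o(143, 98)) = (-22924 + 12968)/(25086 - 64) = -9956/25022 = -9956*1/25022 = -4978/12511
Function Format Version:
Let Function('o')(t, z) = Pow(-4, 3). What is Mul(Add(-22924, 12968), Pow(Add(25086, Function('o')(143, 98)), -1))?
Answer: Rational(-4978, 12511) ≈ -0.39789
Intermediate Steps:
Function('o')(t, z) = -64
Mul(Add(-22924, 12968), Pow(Add(25086, Function('o')(143, 98)), -1)) = Mul(Add(-22924, 12968), Pow(Add(25086, -64), -1)) = Mul(-9956, Pow(25022, -1)) = Mul(-9956, Rational(1, 25022)) = Rational(-4978, 12511)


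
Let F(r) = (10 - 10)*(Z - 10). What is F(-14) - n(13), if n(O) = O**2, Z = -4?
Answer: -169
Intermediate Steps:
F(r) = 0 (F(r) = (10 - 10)*(-4 - 10) = 0*(-14) = 0)
F(-14) - n(13) = 0 - 1*13**2 = 0 - 1*169 = 0 - 169 = -169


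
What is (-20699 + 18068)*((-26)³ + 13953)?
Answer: 9532113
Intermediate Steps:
(-20699 + 18068)*((-26)³ + 13953) = -2631*(-17576 + 13953) = -2631*(-3623) = 9532113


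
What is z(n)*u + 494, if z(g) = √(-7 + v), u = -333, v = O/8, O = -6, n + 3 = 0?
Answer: 494 - 333*I*√31/2 ≈ 494.0 - 927.03*I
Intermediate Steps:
n = -3 (n = -3 + 0 = -3)
v = -¾ (v = -6/8 = -6*⅛ = -¾ ≈ -0.75000)
z(g) = I*√31/2 (z(g) = √(-7 - ¾) = √(-31/4) = I*√31/2)
z(n)*u + 494 = (I*√31/2)*(-333) + 494 = -333*I*√31/2 + 494 = 494 - 333*I*√31/2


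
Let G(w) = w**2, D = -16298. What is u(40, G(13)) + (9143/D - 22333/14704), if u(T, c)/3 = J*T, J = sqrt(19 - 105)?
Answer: -249210953/119822896 + 120*I*sqrt(86) ≈ -2.0798 + 1112.8*I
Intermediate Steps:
J = I*sqrt(86) (J = sqrt(-86) = I*sqrt(86) ≈ 9.2736*I)
u(T, c) = 3*I*T*sqrt(86) (u(T, c) = 3*((I*sqrt(86))*T) = 3*(I*T*sqrt(86)) = 3*I*T*sqrt(86))
u(40, G(13)) + (9143/D - 22333/14704) = 3*I*40*sqrt(86) + (9143/(-16298) - 22333/14704) = 120*I*sqrt(86) + (9143*(-1/16298) - 22333*1/14704) = 120*I*sqrt(86) + (-9143/16298 - 22333/14704) = 120*I*sqrt(86) - 249210953/119822896 = -249210953/119822896 + 120*I*sqrt(86)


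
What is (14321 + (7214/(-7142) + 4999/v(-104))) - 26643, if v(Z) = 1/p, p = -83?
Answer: -1525674076/3571 ≈ -4.2724e+5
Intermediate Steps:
v(Z) = -1/83 (v(Z) = 1/(-83) = -1/83)
(14321 + (7214/(-7142) + 4999/v(-104))) - 26643 = (14321 + (7214/(-7142) + 4999/(-1/83))) - 26643 = (14321 + (7214*(-1/7142) + 4999*(-83))) - 26643 = (14321 + (-3607/3571 - 414917)) - 26643 = (14321 - 1481672214/3571) - 26643 = -1430531923/3571 - 26643 = -1525674076/3571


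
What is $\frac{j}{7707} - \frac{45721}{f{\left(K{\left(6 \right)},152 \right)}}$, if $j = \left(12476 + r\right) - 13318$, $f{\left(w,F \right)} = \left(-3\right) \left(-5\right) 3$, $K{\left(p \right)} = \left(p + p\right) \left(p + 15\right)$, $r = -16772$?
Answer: $- \frac{117721459}{115605} \approx -1018.3$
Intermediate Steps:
$K{\left(p \right)} = 2 p \left(15 + p\right)$
$f{\left(w,F \right)} = 45$ ($f{\left(w,F \right)} = 15 \cdot 3 = 45$)
$j = -17614$ ($j = \left(12476 - 16772\right) - 13318 = -4296 - 13318 = -17614$)
$\frac{j}{7707} - \frac{45721}{f{\left(K{\left(6 \right)},152 \right)}} = - \frac{17614}{7707} - \frac{45721}{45} = - \frac{117721459}{115605}$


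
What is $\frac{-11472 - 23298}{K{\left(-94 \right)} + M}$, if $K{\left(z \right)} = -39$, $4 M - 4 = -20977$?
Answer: $\frac{46360}{7043} \approx 6.5824$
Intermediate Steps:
$M = - \frac{20973}{4}$ ($M = 1 + \frac{1}{4} \left(-20977\right) = 1 - \frac{20977}{4} = - \frac{20973}{4} \approx -5243.3$)
$\frac{-11472 - 23298}{K{\left(-94 \right)} + M} = \frac{-11472 - 23298}{-39 - \frac{20973}{4}} = - \frac{34770}{- \frac{21129}{4}} = \left(-34770\right) \left(- \frac{4}{21129}\right) = \frac{46360}{7043}$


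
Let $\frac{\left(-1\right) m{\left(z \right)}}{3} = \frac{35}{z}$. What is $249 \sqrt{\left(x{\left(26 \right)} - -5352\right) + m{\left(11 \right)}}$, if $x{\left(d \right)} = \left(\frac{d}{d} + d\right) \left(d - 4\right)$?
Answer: $\frac{249 \sqrt{718311}}{11} \approx 19185.0$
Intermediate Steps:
$x{\left(d \right)} = \left(1 + d\right) \left(-4 + d\right)$
$m{\left(z \right)} = - \frac{105}{z}$ ($m{\left(z \right)} = - 3 \frac{35}{z} = - \frac{105}{z}$)
$249 \sqrt{\left(x{\left(26 \right)} - -5352\right) + m{\left(11 \right)}} = 249 \sqrt{\left(\left(-4 + 26^{2} - 78\right) - -5352\right) - \frac{105}{11}} = 249 \sqrt{\left(\left(-4 + 676 - 78\right) + 5352\right) - \frac{105}{11}} = 249 \sqrt{\left(594 + 5352\right) - \frac{105}{11}} = 249 \sqrt{5946 - \frac{105}{11}} = 249 \sqrt{\frac{65301}{11}} = 249 \frac{\sqrt{718311}}{11} = \frac{249 \sqrt{718311}}{11}$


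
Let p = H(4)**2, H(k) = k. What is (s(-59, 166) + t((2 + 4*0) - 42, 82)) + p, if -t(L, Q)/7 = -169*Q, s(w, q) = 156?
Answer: 97178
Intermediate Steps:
p = 16 (p = 4**2 = 16)
t(L, Q) = 1183*Q (t(L, Q) = -(-1183)*Q = 1183*Q)
(s(-59, 166) + t((2 + 4*0) - 42, 82)) + p = (156 + 1183*82) + 16 = (156 + 97006) + 16 = 97162 + 16 = 97178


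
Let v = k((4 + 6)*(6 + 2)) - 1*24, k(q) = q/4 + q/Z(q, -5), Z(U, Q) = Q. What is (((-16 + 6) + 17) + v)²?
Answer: 169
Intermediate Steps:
k(q) = q/20 (k(q) = q/4 + q/(-5) = q*(¼) + q*(-⅕) = q/4 - q/5 = q/20)
v = -20 (v = ((4 + 6)*(6 + 2))/20 - 1*24 = (10*8)/20 - 24 = (1/20)*80 - 24 = 4 - 24 = -20)
(((-16 + 6) + 17) + v)² = (((-16 + 6) + 17) - 20)² = ((-10 + 17) - 20)² = (7 - 20)² = (-13)² = 169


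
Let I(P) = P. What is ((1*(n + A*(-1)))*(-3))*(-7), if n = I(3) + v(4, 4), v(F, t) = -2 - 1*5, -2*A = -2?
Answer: -105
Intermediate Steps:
A = 1 (A = -½*(-2) = 1)
v(F, t) = -7 (v(F, t) = -2 - 5 = -7)
n = -4 (n = 3 - 7 = -4)
((1*(n + A*(-1)))*(-3))*(-7) = ((1*(-4 + 1*(-1)))*(-3))*(-7) = ((1*(-4 - 1))*(-3))*(-7) = ((1*(-5))*(-3))*(-7) = -5*(-3)*(-7) = 15*(-7) = -105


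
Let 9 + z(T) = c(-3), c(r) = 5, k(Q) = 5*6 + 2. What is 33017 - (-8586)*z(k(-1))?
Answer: -1327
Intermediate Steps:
k(Q) = 32 (k(Q) = 30 + 2 = 32)
z(T) = -4 (z(T) = -9 + 5 = -4)
33017 - (-8586)*z(k(-1)) = 33017 - (-8586)*(-4) = 33017 - 1*34344 = 33017 - 34344 = -1327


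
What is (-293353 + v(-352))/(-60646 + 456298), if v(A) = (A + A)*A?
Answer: -45545/395652 ≈ -0.11511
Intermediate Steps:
v(A) = 2*A**2 (v(A) = (2*A)*A = 2*A**2)
(-293353 + v(-352))/(-60646 + 456298) = (-293353 + 2*(-352)**2)/(-60646 + 456298) = (-293353 + 2*123904)/395652 = (-293353 + 247808)*(1/395652) = -45545*1/395652 = -45545/395652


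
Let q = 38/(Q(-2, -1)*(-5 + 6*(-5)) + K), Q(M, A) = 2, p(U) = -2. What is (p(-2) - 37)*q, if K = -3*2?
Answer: 39/2 ≈ 19.500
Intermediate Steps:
K = -6
q = -½ (q = 38/(2*(-5 + 6*(-5)) - 6) = 38/(2*(-5 - 30) - 6) = 38/(2*(-35) - 6) = 38/(-70 - 6) = 38/(-76) = 38*(-1/76) = -½ ≈ -0.50000)
(p(-2) - 37)*q = (-2 - 37)*(-½) = -39*(-½) = 39/2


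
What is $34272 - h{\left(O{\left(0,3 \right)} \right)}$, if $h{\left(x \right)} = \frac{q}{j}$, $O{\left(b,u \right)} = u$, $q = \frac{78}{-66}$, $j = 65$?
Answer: $\frac{1884961}{55} \approx 34272.0$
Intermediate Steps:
$q = - \frac{13}{11}$ ($q = 78 \left(- \frac{1}{66}\right) = - \frac{13}{11} \approx -1.1818$)
$h{\left(x \right)} = - \frac{1}{55}$ ($h{\left(x \right)} = - \frac{13}{11 \cdot 65} = \left(- \frac{13}{11}\right) \frac{1}{65} = - \frac{1}{55}$)
$34272 - h{\left(O{\left(0,3 \right)} \right)} = 34272 - - \frac{1}{55} = 34272 + \frac{1}{55} = \frac{1884961}{55}$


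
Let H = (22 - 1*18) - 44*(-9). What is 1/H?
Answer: 1/400 ≈ 0.0025000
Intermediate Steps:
H = 400 (H = (22 - 18) + 396 = 4 + 396 = 400)
1/H = 1/400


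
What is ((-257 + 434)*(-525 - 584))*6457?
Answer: -1267463901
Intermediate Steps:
((-257 + 434)*(-525 - 584))*6457 = (177*(-1109))*6457 = -196293*6457 = -1267463901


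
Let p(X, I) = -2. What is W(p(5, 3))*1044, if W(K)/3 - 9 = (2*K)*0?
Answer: 28188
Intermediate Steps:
W(K) = 27 (W(K) = 27 + 3*((2*K)*0) = 27 + 3*0 = 27 + 0 = 27)
W(p(5, 3))*1044 = 27*1044 = 28188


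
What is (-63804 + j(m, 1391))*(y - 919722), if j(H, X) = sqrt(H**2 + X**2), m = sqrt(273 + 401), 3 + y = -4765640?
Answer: 362749028460 - 5685365*sqrt(1935555) ≈ 3.5484e+11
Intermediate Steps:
y = -4765643 (y = -3 - 4765640 = -4765643)
m = sqrt(674) ≈ 25.962
(-63804 + j(m, 1391))*(y - 919722) = (-63804 + sqrt((sqrt(674))**2 + 1391**2))*(-4765643 - 919722) = (-63804 + sqrt(674 + 1934881))*(-5685365) = (-63804 + sqrt(1935555))*(-5685365) = 362749028460 - 5685365*sqrt(1935555)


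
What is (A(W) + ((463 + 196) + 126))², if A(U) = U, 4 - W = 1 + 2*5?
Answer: 605284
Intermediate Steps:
W = -7 (W = 4 - (1 + 2*5) = 4 - (1 + 10) = 4 - 1*11 = 4 - 11 = -7)
(A(W) + ((463 + 196) + 126))² = (-7 + ((463 + 196) + 126))² = (-7 + (659 + 126))² = (-7 + 785)² = 778² = 605284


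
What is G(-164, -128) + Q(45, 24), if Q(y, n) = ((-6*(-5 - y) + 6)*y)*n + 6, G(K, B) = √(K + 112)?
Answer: 330486 + 2*I*√13 ≈ 3.3049e+5 + 7.2111*I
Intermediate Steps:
G(K, B) = √(112 + K)
Q(y, n) = 6 + n*y*(36 + 6*y) (Q(y, n) = (((30 + 6*y) + 6)*y)*n + 6 = ((36 + 6*y)*y)*n + 6 = (y*(36 + 6*y))*n + 6 = n*y*(36 + 6*y) + 6 = 6 + n*y*(36 + 6*y))
G(-164, -128) + Q(45, 24) = √(112 - 164) + (6 + 6*24*45² + 36*24*45) = √(-52) + (6 + 6*24*2025 + 38880) = 2*I*√13 + (6 + 291600 + 38880) = 2*I*√13 + 330486 = 330486 + 2*I*√13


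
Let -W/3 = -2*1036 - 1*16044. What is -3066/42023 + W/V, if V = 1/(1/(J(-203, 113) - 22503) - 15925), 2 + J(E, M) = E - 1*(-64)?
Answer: -68631258452659609/79297401 ≈ -8.6549e+8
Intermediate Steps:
J(E, M) = 62 + E (J(E, M) = -2 + (E - 1*(-64)) = -2 + (E + 64) = -2 + (64 + E) = 62 + E)
W = 54348 (W = -3*(-2*1036 - 1*16044) = -3*(-2072 - 16044) = -3*(-18116) = 54348)
V = -22644/360605701 (V = 1/(1/((62 - 203) - 22503) - 15925) = 1/(1/(-141 - 22503) - 15925) = 1/(1/(-22644) - 15925) = 1/(-1/22644 - 15925) = 1/(-360605701/22644) = -22644/360605701 ≈ -6.2794e-5)
-3066/42023 + W/V = -3066/42023 + 54348/(-22644/360605701) = -3066*1/42023 + 54348*(-360605701/22644) = -3066/42023 - 1633183219829/1887 = -68631258452659609/79297401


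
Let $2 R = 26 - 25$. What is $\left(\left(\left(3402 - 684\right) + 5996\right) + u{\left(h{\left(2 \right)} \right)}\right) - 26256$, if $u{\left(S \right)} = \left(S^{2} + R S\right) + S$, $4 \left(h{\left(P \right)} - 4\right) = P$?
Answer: $-17515$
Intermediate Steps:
$h{\left(P \right)} = 4 + \frac{P}{4}$
$R = \frac{1}{2}$ ($R = \frac{26 - 25}{2} = \frac{1}{2} \cdot 1 = \frac{1}{2} \approx 0.5$)
$u{\left(S \right)} = S^{2} + \frac{3 S}{2}$ ($u{\left(S \right)} = \left(S^{2} + \frac{S}{2}\right) + S = S^{2} + \frac{3 S}{2}$)
$\left(\left(\left(3402 - 684\right) + 5996\right) + u{\left(h{\left(2 \right)} \right)}\right) - 26256 = \left(\left(\left(3402 - 684\right) + 5996\right) + \frac{\left(4 + \frac{1}{4} \cdot 2\right) \left(3 + 2 \left(4 + \frac{1}{4} \cdot 2\right)\right)}{2}\right) - 26256 = \left(\left(2718 + 5996\right) + \frac{\left(4 + \frac{1}{2}\right) \left(3 + 2 \left(4 + \frac{1}{2}\right)\right)}{2}\right) - 26256 = \left(8714 + \frac{1}{2} \cdot \frac{9}{2} \left(3 + 2 \cdot \frac{9}{2}\right)\right) - 26256 = \left(8714 + \frac{1}{2} \cdot \frac{9}{2} \left(3 + 9\right)\right) - 26256 = \left(8714 + \frac{1}{2} \cdot \frac{9}{2} \cdot 12\right) - 26256 = \left(8714 + 27\right) - 26256 = 8741 - 26256 = -17515$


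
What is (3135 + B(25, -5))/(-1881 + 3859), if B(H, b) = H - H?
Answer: 3135/1978 ≈ 1.5849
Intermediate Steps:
B(H, b) = 0
(3135 + B(25, -5))/(-1881 + 3859) = (3135 + 0)/(-1881 + 3859) = 3135/1978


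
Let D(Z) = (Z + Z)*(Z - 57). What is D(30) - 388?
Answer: -2008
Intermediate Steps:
D(Z) = 2*Z*(-57 + Z) (D(Z) = (2*Z)*(-57 + Z) = 2*Z*(-57 + Z))
D(30) - 388 = 2*30*(-57 + 30) - 388 = 2*30*(-27) - 388 = -1620 - 388 = -2008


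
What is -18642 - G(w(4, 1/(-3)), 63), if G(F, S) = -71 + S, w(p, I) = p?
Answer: -18634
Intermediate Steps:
-18642 - G(w(4, 1/(-3)), 63) = -18642 - (-71 + 63) = -18642 - 1*(-8) = -18642 + 8 = -18634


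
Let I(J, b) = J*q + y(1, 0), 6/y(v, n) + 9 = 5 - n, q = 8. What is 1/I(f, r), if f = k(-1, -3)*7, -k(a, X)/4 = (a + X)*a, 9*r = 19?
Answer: -2/1795 ≈ -0.0011142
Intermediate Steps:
r = 19/9 (r = (⅑)*19 = 19/9 ≈ 2.1111)
k(a, X) = -4*a*(X + a) (k(a, X) = -4*(a + X)*a = -4*(X + a)*a = -4*a*(X + a))
f = -112 (f = -4*(-1)*(-3 - 1)*7 = -4*(-1)*(-4)*7 = -16*7 = -112)
y(v, n) = 6/(-4 - n) (y(v, n) = 6/(-9 + (5 - n)) = 6/(-4 - n))
I(J, b) = -3/2 + 8*J (I(J, b) = J*8 - 6/(4 + 0) = 8*J - 6/4 = 8*J - 6*¼ = 8*J - 3/2 = -3/2 + 8*J)
1/I(f, r) = 1/(-3/2 + 8*(-112)) = 1/(-3/2 - 896) = 1/(-1795/2) = -2/1795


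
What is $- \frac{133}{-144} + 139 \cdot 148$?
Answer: $\frac{2962501}{144} \approx 20573.0$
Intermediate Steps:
$- \frac{133}{-144} + 139 \cdot 148 = \left(-133\right) \left(- \frac{1}{144}\right) + 20572 = \frac{133}{144} + 20572 = \frac{2962501}{144}$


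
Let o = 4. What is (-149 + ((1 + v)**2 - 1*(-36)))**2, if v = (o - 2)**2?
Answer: 7744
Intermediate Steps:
v = 4 (v = (4 - 2)**2 = 2**2 = 4)
(-149 + ((1 + v)**2 - 1*(-36)))**2 = (-149 + ((1 + 4)**2 - 1*(-36)))**2 = (-149 + (5**2 + 36))**2 = (-149 + (25 + 36))**2 = (-149 + 61)**2 = (-88)**2 = 7744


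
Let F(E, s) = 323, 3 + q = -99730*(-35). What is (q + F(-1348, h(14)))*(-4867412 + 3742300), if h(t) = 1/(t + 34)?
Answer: -3927619727440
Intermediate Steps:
h(t) = 1/(34 + t)
q = 3490547 (q = -3 - 99730*(-35) = -3 + 3490550 = 3490547)
(q + F(-1348, h(14)))*(-4867412 + 3742300) = (3490547 + 323)*(-4867412 + 3742300) = 3490870*(-1125112) = -3927619727440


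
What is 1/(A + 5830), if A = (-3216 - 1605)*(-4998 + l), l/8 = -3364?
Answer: 1/153843940 ≈ 6.5001e-9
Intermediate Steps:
l = -26912 (l = 8*(-3364) = -26912)
A = 153838110 (A = (-3216 - 1605)*(-4998 - 26912) = -4821*(-31910) = 153838110)
1/(A + 5830) = 1/(153838110 + 5830) = 1/153843940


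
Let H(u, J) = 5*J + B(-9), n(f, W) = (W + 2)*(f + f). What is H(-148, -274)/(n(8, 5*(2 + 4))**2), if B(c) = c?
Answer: -1379/262144 ≈ -0.0052605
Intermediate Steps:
n(f, W) = 2*f*(2 + W) (n(f, W) = (2 + W)*(2*f) = 2*f*(2 + W))
H(u, J) = -9 + 5*J (H(u, J) = 5*J - 9 = -9 + 5*J)
H(-148, -274)/(n(8, 5*(2 + 4))**2) = (-9 + 5*(-274))/((2*8*(2 + 5*(2 + 4)))**2) = (-9 - 1370)/((2*8*(2 + 5*6))**2) = -1379*1/(256*(2 + 30)**2) = -1379/((2*8*32)**2) = -1379/(512**2) = -1379/262144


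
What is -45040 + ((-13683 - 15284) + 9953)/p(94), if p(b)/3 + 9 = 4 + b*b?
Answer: -397754578/8831 ≈ -45041.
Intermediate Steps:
p(b) = -15 + 3*b² (p(b) = -27 + 3*(4 + b*b) = -27 + 3*(4 + b²) = -27 + (12 + 3*b²) = -15 + 3*b²)
-45040 + ((-13683 - 15284) + 9953)/p(94) = -45040 + ((-13683 - 15284) + 9953)/(-15 + 3*94²) = -45040 + (-28967 + 9953)/(-15 + 3*8836) = -45040 - 19014/(-15 + 26508) = -45040 - 19014/26493 = -45040 - 19014*1/26493 = -45040 - 6338/8831 = -397754578/8831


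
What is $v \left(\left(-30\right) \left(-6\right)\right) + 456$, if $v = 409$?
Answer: $74076$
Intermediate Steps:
$v \left(\left(-30\right) \left(-6\right)\right) + 456 = 409 \left(\left(-30\right) \left(-6\right)\right) + 456 = 409 \cdot 180 + 456 = 73620 + 456 = 74076$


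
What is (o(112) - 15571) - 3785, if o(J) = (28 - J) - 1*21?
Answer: -19461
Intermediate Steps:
o(J) = 7 - J (o(J) = (28 - J) - 21 = 7 - J)
(o(112) - 15571) - 3785 = ((7 - 1*112) - 15571) - 3785 = ((7 - 112) - 15571) - 3785 = (-105 - 15571) - 3785 = -15676 - 3785 = -19461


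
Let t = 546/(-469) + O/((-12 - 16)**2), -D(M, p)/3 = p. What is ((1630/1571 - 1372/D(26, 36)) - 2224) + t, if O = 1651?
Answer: -4922535526855/2228080176 ≈ -2209.3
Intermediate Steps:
D(M, p) = -3*p
t = 49465/52528 (t = 546/(-469) + 1651/((-12 - 16)**2) = 546*(-1/469) + 1651/((-28)**2) = -78/67 + 1651/784 = 49465/52528 ≈ 0.94169)
((1630/1571 - 1372/D(26, 36)) - 2224) + t = ((1630/1571 - 1372/((-3*36))) - 2224) + 49465/52528 = ((1630*(1/1571) - 1372/(-108)) - 2224) + 49465/52528 = ((1630/1571 - 1372*(-1/108)) - 2224) + 49465/52528 = ((1630/1571 + 343/27) - 2224) + 49465/52528 = (582863/42417 - 2224) + 49465/52528 = -93752545/42417 + 49465/52528 = -4922535526855/2228080176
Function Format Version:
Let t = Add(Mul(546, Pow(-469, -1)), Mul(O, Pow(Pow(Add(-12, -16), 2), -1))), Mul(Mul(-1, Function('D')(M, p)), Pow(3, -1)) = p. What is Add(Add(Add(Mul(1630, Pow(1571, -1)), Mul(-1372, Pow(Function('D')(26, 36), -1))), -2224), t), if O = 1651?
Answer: Rational(-4922535526855, 2228080176) ≈ -2209.3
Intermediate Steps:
Function('D')(M, p) = Mul(-3, p)
t = Rational(49465, 52528) (t = Add(Mul(546, Pow(-469, -1)), Mul(1651, Pow(Pow(Add(-12, -16), 2), -1))) = Add(Mul(546, Rational(-1, 469)), Mul(1651, Pow(Pow(-28, 2), -1))) = Add(Rational(-78, 67), Mul(1651, Pow(784, -1))) = Add(Rational(-78, 67), Mul(1651, Rational(1, 784))) = Add(Rational(-78, 67), Rational(1651, 784)) = Rational(49465, 52528) ≈ 0.94169)
Add(Add(Add(Mul(1630, Pow(1571, -1)), Mul(-1372, Pow(Function('D')(26, 36), -1))), -2224), t) = Add(Add(Add(Mul(1630, Pow(1571, -1)), Mul(-1372, Pow(Mul(-3, 36), -1))), -2224), Rational(49465, 52528)) = Add(Add(Add(Mul(1630, Rational(1, 1571)), Mul(-1372, Pow(-108, -1))), -2224), Rational(49465, 52528)) = Add(Add(Add(Rational(1630, 1571), Mul(-1372, Rational(-1, 108))), -2224), Rational(49465, 52528)) = Add(Add(Add(Rational(1630, 1571), Rational(343, 27)), -2224), Rational(49465, 52528)) = Add(Add(Rational(582863, 42417), -2224), Rational(49465, 52528)) = Add(Rational(-93752545, 42417), Rational(49465, 52528)) = Rational(-4922535526855, 2228080176)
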